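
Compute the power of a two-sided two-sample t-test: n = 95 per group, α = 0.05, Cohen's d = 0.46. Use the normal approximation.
Power ≈ 0.89

Power calculation (two-sample t-test, normal approximation):
z_β = d · √(n/2) - z_{α/2}
z_β = 0.46 · √(95/2) - 1.960
z_β = 0.46 · 6.892 - 1.960
z_β = 1.210

Power = Φ(z_β) = Φ(1.210) ≈ 0.887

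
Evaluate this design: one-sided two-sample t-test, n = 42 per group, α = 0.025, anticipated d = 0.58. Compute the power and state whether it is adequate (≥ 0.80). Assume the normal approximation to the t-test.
Power ≈ 0.76; the study is underpowered (power < 0.80)

Power calculation (two-sample t-test, normal approximation):
z_β = d · √(n/2) - z_α
z_β = 0.58 · √(42/2) - 1.960
z_β = 0.58 · 4.583 - 1.960
z_β = 0.698

Power = Φ(z_β) = Φ(0.698) ≈ 0.757

Effect size d = 0.58 is medium by Cohen's convention (0.2/0.5/0.8).

Threshold: power ≥ 0.80 is conventionally adequate.
Power ≈ 0.76 → the study is underpowered (power < 0.80).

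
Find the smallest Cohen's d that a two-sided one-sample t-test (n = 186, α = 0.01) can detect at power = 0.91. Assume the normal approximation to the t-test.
d ≈ 0.29

Minimum detectable effect (one-sample t-test, normal approximation):
d = (z_{α/2} + z_β) / √n
d = (2.576 + 1.341) / √186
d = 3.917 / 13.638
d ≈ 0.29

By Cohen's convention (0.2 small / 0.5 medium / 0.8 large): small effect.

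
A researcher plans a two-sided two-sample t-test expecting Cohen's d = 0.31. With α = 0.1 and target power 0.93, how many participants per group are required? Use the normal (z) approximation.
n = 203 per group

Sample size formula (two-sample t-test, normal approximation):
n = 2 · ((z_{α/2} + z_β) / d)²

z_{α/2} = 1.645 (for α = 0.1, two-sided)
z_β = 1.476 (for power = 0.93)
d = 0.31

n = 2 · ((1.645 + 1.476) / 0.31)²
n = 2 · (10.068)²
n ≈ 202.73
Round up to the next whole number: n = 203 per group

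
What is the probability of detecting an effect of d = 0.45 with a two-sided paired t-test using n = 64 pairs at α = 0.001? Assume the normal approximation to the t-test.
Power ≈ 0.62

Power calculation (paired t-test, normal approximation):
z_β = d · √n - z_{α/2}
z_β = 0.45 · √64 - 3.291
z_β = 0.45 · 8.000 - 3.291
z_β = 0.309

Power = Φ(z_β) = Φ(0.309) ≈ 0.622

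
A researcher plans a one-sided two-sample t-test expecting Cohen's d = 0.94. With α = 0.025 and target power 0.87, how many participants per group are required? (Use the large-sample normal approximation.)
n = 22 per group

Sample size formula (two-sample t-test, normal approximation):
n = 2 · ((z_α + z_β) / d)²

z_α = 1.960 (for α = 0.025, one-sided)
z_β = 1.126 (for power = 0.87)
d = 0.94

n = 2 · ((1.960 + 1.126) / 0.94)²
n = 2 · (3.283)²
n ≈ 21.56
Round up to the next whole number: n = 22 per group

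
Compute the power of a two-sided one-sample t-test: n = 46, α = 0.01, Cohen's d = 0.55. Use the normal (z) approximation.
Power ≈ 0.88

Power calculation (one-sample t-test, normal approximation):
z_β = d · √n - z_{α/2}
z_β = 0.55 · √46 - 2.576
z_β = 0.55 · 6.782 - 2.576
z_β = 1.154

Power = Φ(z_β) = Φ(1.154) ≈ 0.876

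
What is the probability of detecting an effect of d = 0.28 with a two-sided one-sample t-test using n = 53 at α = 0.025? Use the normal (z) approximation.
Power ≈ 0.42

Power calculation (one-sample t-test, normal approximation):
z_β = d · √n - z_{α/2}
z_β = 0.28 · √53 - 2.241
z_β = 0.28 · 7.280 - 2.241
z_β = -0.203

Power = Φ(z_β) = Φ(-0.203) ≈ 0.420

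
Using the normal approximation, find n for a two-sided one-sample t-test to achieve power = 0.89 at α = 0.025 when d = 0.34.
n = 105

Sample size formula (one-sample t-test, normal approximation):
n = ((z_{α/2} + z_β) / d)²

z_{α/2} = 2.241 (for α = 0.025, two-sided)
z_β = 1.227 (for power = 0.89)
d = 0.34

n = ((2.241 + 1.227) / 0.34)²
n = (10.200)²
n ≈ 104.04
Round up to the next whole number: n = 105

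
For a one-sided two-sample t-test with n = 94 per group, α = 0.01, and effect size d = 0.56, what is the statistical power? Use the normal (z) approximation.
Power ≈ 0.93

Power calculation (two-sample t-test, normal approximation):
z_β = d · √(n/2) - z_α
z_β = 0.56 · √(94/2) - 2.326
z_β = 0.56 · 6.856 - 2.326
z_β = 1.513

Power = Φ(z_β) = Φ(1.513) ≈ 0.935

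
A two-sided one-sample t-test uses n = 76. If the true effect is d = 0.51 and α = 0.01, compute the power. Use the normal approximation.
Power ≈ 0.97

Power calculation (one-sample t-test, normal approximation):
z_β = d · √n - z_{α/2}
z_β = 0.51 · √76 - 2.576
z_β = 0.51 · 8.718 - 2.576
z_β = 1.870

Power = Φ(z_β) = Φ(1.870) ≈ 0.969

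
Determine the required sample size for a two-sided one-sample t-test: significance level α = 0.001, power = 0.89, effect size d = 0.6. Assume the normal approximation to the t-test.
n = 57

Sample size formula (one-sample t-test, normal approximation):
n = ((z_{α/2} + z_β) / d)²

z_{α/2} = 3.291 (for α = 0.001, two-sided)
z_β = 1.227 (for power = 0.89)
d = 0.6

n = ((3.291 + 1.227) / 0.6)²
n = (7.530)²
n ≈ 56.70
Round up to the next whole number: n = 57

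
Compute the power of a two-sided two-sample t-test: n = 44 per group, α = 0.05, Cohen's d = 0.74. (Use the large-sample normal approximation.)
Power ≈ 0.93

Power calculation (two-sample t-test, normal approximation):
z_β = d · √(n/2) - z_{α/2}
z_β = 0.74 · √(44/2) - 1.960
z_β = 0.74 · 4.690 - 1.960
z_β = 1.511

Power = Φ(z_β) = Φ(1.511) ≈ 0.935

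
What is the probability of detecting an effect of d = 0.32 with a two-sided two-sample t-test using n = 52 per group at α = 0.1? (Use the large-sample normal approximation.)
Power ≈ 0.49

Power calculation (two-sample t-test, normal approximation):
z_β = d · √(n/2) - z_{α/2}
z_β = 0.32 · √(52/2) - 1.645
z_β = 0.32 · 5.099 - 1.645
z_β = -0.013

Power = Φ(z_β) = Φ(-0.013) ≈ 0.495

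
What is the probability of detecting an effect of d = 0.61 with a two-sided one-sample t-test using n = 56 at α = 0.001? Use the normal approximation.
Power ≈ 0.90

Power calculation (one-sample t-test, normal approximation):
z_β = d · √n - z_{α/2}
z_β = 0.61 · √56 - 3.291
z_β = 0.61 · 7.483 - 3.291
z_β = 1.274

Power = Φ(z_β) = Φ(1.274) ≈ 0.899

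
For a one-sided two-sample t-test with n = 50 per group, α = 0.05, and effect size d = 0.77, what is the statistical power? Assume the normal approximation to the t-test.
Power ≈ 0.99

Power calculation (two-sample t-test, normal approximation):
z_β = d · √(n/2) - z_α
z_β = 0.77 · √(50/2) - 1.645
z_β = 0.77 · 5.000 - 1.645
z_β = 2.205

Power = Φ(z_β) = Φ(2.205) ≈ 0.986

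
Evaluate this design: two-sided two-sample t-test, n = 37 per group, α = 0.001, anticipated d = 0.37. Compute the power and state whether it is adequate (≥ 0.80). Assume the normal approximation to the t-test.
Power ≈ 0.04; the study is underpowered (power < 0.80)

Power calculation (two-sample t-test, normal approximation):
z_β = d · √(n/2) - z_{α/2}
z_β = 0.37 · √(37/2) - 3.291
z_β = 0.37 · 4.301 - 3.291
z_β = -1.699

Power = Φ(z_β) = Φ(-1.699) ≈ 0.045

Effect size d = 0.37 is small by Cohen's convention (0.2/0.5/0.8).

Threshold: power ≥ 0.80 is conventionally adequate.
Power ≈ 0.04 → the study is underpowered (power < 0.80).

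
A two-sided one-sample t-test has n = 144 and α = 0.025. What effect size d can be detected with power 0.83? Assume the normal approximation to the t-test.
d ≈ 0.27

Minimum detectable effect (one-sample t-test, normal approximation):
d = (z_{α/2} + z_β) / √n
d = (2.241 + 0.954) / √144
d = 3.196 / 12.000
d ≈ 0.27

By Cohen's convention (0.2 small / 0.5 medium / 0.8 large): small effect.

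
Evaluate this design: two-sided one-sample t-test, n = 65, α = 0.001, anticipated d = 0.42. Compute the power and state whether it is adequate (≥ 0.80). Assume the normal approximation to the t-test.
Power ≈ 0.54; the study is underpowered (power < 0.80)

Power calculation (one-sample t-test, normal approximation):
z_β = d · √n - z_{α/2}
z_β = 0.42 · √65 - 3.291
z_β = 0.42 · 8.062 - 3.291
z_β = 0.096

Power = Φ(z_β) = Φ(0.096) ≈ 0.538

Effect size d = 0.42 is small by Cohen's convention (0.2/0.5/0.8).

Threshold: power ≥ 0.80 is conventionally adequate.
Power ≈ 0.54 → the study is underpowered (power < 0.80).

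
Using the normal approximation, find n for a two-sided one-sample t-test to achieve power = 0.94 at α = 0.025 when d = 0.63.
n = 37

Sample size formula (one-sample t-test, normal approximation):
n = ((z_{α/2} + z_β) / d)²

z_{α/2} = 2.241 (for α = 0.025, two-sided)
z_β = 1.555 (for power = 0.94)
d = 0.63

n = ((2.241 + 1.555) / 0.63)²
n = (6.025)²
n ≈ 36.30
Round up to the next whole number: n = 37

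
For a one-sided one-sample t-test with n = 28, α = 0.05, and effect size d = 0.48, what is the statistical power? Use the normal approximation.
Power ≈ 0.81

Power calculation (one-sample t-test, normal approximation):
z_β = d · √n - z_α
z_β = 0.48 · √28 - 1.645
z_β = 0.48 · 5.292 - 1.645
z_β = 0.895

Power = Φ(z_β) = Φ(0.895) ≈ 0.815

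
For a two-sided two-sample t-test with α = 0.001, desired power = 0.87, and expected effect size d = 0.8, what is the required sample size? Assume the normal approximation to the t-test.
n = 61 per group

Sample size formula (two-sample t-test, normal approximation):
n = 2 · ((z_{α/2} + z_β) / d)²

z_{α/2} = 3.291 (for α = 0.001, two-sided)
z_β = 1.126 (for power = 0.87)
d = 0.8

n = 2 · ((3.291 + 1.126) / 0.8)²
n = 2 · (5.521)²
n ≈ 60.96
Round up to the next whole number: n = 61 per group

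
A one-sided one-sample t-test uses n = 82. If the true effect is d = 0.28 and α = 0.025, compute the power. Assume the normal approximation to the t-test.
Power ≈ 0.72

Power calculation (one-sample t-test, normal approximation):
z_β = d · √n - z_α
z_β = 0.28 · √82 - 1.960
z_β = 0.28 · 9.055 - 1.960
z_β = 0.576

Power = Φ(z_β) = Φ(0.576) ≈ 0.718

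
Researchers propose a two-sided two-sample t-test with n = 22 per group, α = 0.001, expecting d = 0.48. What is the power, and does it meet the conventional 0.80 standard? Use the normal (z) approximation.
Power ≈ 0.04; the study is underpowered (power < 0.80)

Power calculation (two-sample t-test, normal approximation):
z_β = d · √(n/2) - z_{α/2}
z_β = 0.48 · √(22/2) - 3.291
z_β = 0.48 · 3.317 - 3.291
z_β = -1.699

Power = Φ(z_β) = Φ(-1.699) ≈ 0.045

Effect size d = 0.48 is small by Cohen's convention (0.2/0.5/0.8).

Threshold: power ≥ 0.80 is conventionally adequate.
Power ≈ 0.04 → the study is underpowered (power < 0.80).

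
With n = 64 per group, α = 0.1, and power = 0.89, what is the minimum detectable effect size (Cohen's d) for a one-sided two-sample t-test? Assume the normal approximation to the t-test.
d ≈ 0.44

Minimum detectable effect (two-sample t-test, normal approximation):
d = (z_α + z_β) / √(n/2)
d = (1.282 + 1.227) / √(64/2)
d = 2.508 / 5.657
d ≈ 0.44

By Cohen's convention (0.2 small / 0.5 medium / 0.8 large): small effect.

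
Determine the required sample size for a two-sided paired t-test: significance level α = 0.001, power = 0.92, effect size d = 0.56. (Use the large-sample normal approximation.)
n = 71 pairs

Sample size formula (paired t-test, normal approximation):
n = ((z_{α/2} + z_β) / d)²

z_{α/2} = 3.291 (for α = 0.001, two-sided)
z_β = 1.405 (for power = 0.92)
d = 0.56

n = ((3.291 + 1.405) / 0.56)²
n = (8.386)²
n ≈ 70.32
Round up to the next whole number: n = 71 pairs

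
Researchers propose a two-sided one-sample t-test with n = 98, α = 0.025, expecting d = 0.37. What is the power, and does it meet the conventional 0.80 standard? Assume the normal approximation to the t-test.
Power ≈ 0.92; the study is adequately powered (power ≥ 0.80)

Power calculation (one-sample t-test, normal approximation):
z_β = d · √n - z_{α/2}
z_β = 0.37 · √98 - 2.241
z_β = 0.37 · 9.899 - 2.241
z_β = 1.421

Power = Φ(z_β) = Φ(1.421) ≈ 0.922

Effect size d = 0.37 is small by Cohen's convention (0.2/0.5/0.8).

Threshold: power ≥ 0.80 is conventionally adequate.
Power ≈ 0.92 → the study is adequately powered (power ≥ 0.80).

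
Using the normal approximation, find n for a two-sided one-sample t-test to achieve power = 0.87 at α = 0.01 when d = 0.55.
n = 46

Sample size formula (one-sample t-test, normal approximation):
n = ((z_{α/2} + z_β) / d)²

z_{α/2} = 2.576 (for α = 0.01, two-sided)
z_β = 1.126 (for power = 0.87)
d = 0.55

n = ((2.576 + 1.126) / 0.55)²
n = (6.731)²
n ≈ 45.31
Round up to the next whole number: n = 46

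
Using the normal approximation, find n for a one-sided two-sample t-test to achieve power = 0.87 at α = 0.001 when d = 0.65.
n = 85 per group

Sample size formula (two-sample t-test, normal approximation):
n = 2 · ((z_α + z_β) / d)²

z_α = 3.090 (for α = 0.001, one-sided)
z_β = 1.126 (for power = 0.87)
d = 0.65

n = 2 · ((3.090 + 1.126) / 0.65)²
n = 2 · (6.486)²
n ≈ 84.14
Round up to the next whole number: n = 85 per group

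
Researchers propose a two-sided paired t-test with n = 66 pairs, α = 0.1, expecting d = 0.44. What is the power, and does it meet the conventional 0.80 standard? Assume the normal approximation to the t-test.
Power ≈ 0.97; the study is adequately powered (power ≥ 0.80)

Power calculation (paired t-test, normal approximation):
z_β = d · √n - z_{α/2}
z_β = 0.44 · √66 - 1.645
z_β = 0.44 · 8.124 - 1.645
z_β = 1.930

Power = Φ(z_β) = Φ(1.930) ≈ 0.973

Effect size d = 0.44 is small by Cohen's convention (0.2/0.5/0.8).

Threshold: power ≥ 0.80 is conventionally adequate.
Power ≈ 0.97 → the study is adequately powered (power ≥ 0.80).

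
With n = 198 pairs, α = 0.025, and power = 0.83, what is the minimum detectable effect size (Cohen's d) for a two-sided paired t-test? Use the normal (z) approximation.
d ≈ 0.23

Minimum detectable effect (paired t-test, normal approximation):
d = (z_{α/2} + z_β) / √n
d = (2.241 + 0.954) / √198
d = 3.196 / 14.071
d ≈ 0.23

By Cohen's convention (0.2 small / 0.5 medium / 0.8 large): small effect.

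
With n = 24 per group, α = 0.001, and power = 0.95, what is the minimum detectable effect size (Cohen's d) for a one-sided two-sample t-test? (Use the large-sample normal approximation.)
d ≈ 1.37

Minimum detectable effect (two-sample t-test, normal approximation):
d = (z_α + z_β) / √(n/2)
d = (3.090 + 1.645) / √(24/2)
d = 4.735 / 3.464
d ≈ 1.37

By Cohen's convention (0.2 small / 0.5 medium / 0.8 large): large effect.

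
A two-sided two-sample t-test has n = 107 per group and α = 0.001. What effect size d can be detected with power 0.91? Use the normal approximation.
d ≈ 0.63

Minimum detectable effect (two-sample t-test, normal approximation):
d = (z_{α/2} + z_β) / √(n/2)
d = (3.291 + 1.341) / √(107/2)
d = 4.631 / 7.314
d ≈ 0.63

By Cohen's convention (0.2 small / 0.5 medium / 0.8 large): medium effect.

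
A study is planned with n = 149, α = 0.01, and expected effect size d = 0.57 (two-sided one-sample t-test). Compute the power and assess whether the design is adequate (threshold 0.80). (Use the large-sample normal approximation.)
Power ≈ 1.00; the study is adequately powered (power ≥ 0.80)

Power calculation (one-sample t-test, normal approximation):
z_β = d · √n - z_{α/2}
z_β = 0.57 · √149 - 2.576
z_β = 0.57 · 12.207 - 2.576
z_β = 4.382

Power = Φ(z_β) = Φ(4.382) ≈ 1.000

Effect size d = 0.57 is medium by Cohen's convention (0.2/0.5/0.8).

Threshold: power ≥ 0.80 is conventionally adequate.
Power ≈ 1.00 → the study is adequately powered (power ≥ 0.80).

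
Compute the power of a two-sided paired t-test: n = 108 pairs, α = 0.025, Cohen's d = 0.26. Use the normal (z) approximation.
Power ≈ 0.68

Power calculation (paired t-test, normal approximation):
z_β = d · √n - z_{α/2}
z_β = 0.26 · √108 - 2.241
z_β = 0.26 · 10.392 - 2.241
z_β = 0.461

Power = Φ(z_β) = Φ(0.461) ≈ 0.677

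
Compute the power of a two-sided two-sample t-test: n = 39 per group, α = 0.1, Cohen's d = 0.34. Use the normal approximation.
Power ≈ 0.44

Power calculation (two-sample t-test, normal approximation):
z_β = d · √(n/2) - z_{α/2}
z_β = 0.34 · √(39/2) - 1.645
z_β = 0.34 · 4.416 - 1.645
z_β = -0.143

Power = Φ(z_β) = Φ(-0.143) ≈ 0.443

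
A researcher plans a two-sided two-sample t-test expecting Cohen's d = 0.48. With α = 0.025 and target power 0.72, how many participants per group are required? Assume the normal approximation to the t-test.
n = 70 per group

Sample size formula (two-sample t-test, normal approximation):
n = 2 · ((z_{α/2} + z_β) / d)²

z_{α/2} = 2.241 (for α = 0.025, two-sided)
z_β = 0.583 (for power = 0.72)
d = 0.48

n = 2 · ((2.241 + 0.583) / 0.48)²
n = 2 · (5.883)²
n ≈ 69.22
Round up to the next whole number: n = 70 per group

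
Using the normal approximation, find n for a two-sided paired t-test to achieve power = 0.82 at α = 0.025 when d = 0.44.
n = 52 pairs

Sample size formula (paired t-test, normal approximation):
n = ((z_{α/2} + z_β) / d)²

z_{α/2} = 2.241 (for α = 0.025, two-sided)
z_β = 0.915 (for power = 0.82)
d = 0.44

n = ((2.241 + 0.915) / 0.44)²
n = (7.173)²
n ≈ 51.45
Round up to the next whole number: n = 52 pairs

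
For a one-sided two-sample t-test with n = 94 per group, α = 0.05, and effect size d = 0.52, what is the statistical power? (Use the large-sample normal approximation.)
Power ≈ 0.97

Power calculation (two-sample t-test, normal approximation):
z_β = d · √(n/2) - z_α
z_β = 0.52 · √(94/2) - 1.645
z_β = 0.52 · 6.856 - 1.645
z_β = 1.920

Power = Φ(z_β) = Φ(1.920) ≈ 0.973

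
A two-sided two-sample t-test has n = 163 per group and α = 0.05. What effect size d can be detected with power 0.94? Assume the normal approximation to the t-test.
d ≈ 0.39

Minimum detectable effect (two-sample t-test, normal approximation):
d = (z_{α/2} + z_β) / √(n/2)
d = (1.960 + 1.555) / √(163/2)
d = 3.515 / 9.028
d ≈ 0.39

By Cohen's convention (0.2 small / 0.5 medium / 0.8 large): small effect.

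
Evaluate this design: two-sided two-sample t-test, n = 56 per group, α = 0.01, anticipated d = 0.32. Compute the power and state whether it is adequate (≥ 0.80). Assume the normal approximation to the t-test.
Power ≈ 0.19; the study is underpowered (power < 0.80)

Power calculation (two-sample t-test, normal approximation):
z_β = d · √(n/2) - z_{α/2}
z_β = 0.32 · √(56/2) - 2.576
z_β = 0.32 · 5.292 - 2.576
z_β = -0.883

Power = Φ(z_β) = Φ(-0.883) ≈ 0.189

Effect size d = 0.32 is small by Cohen's convention (0.2/0.5/0.8).

Threshold: power ≥ 0.80 is conventionally adequate.
Power ≈ 0.19 → the study is underpowered (power < 0.80).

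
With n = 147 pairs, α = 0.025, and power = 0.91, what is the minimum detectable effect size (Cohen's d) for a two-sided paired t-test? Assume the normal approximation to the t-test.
d ≈ 0.30

Minimum detectable effect (paired t-test, normal approximation):
d = (z_{α/2} + z_β) / √n
d = (2.241 + 1.341) / √147
d = 3.582 / 12.124
d ≈ 0.30

By Cohen's convention (0.2 small / 0.5 medium / 0.8 large): small effect.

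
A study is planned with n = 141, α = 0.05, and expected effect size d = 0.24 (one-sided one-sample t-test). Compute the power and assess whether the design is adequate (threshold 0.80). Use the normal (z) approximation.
Power ≈ 0.89; the study is adequately powered (power ≥ 0.80)

Power calculation (one-sample t-test, normal approximation):
z_β = d · √n - z_α
z_β = 0.24 · √141 - 1.645
z_β = 0.24 · 11.874 - 1.645
z_β = 1.205

Power = Φ(z_β) = Φ(1.205) ≈ 0.886

Effect size d = 0.24 is small by Cohen's convention (0.2/0.5/0.8).

Threshold: power ≥ 0.80 is conventionally adequate.
Power ≈ 0.89 → the study is adequately powered (power ≥ 0.80).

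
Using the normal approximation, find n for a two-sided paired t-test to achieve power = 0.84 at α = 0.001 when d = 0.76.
n = 32 pairs

Sample size formula (paired t-test, normal approximation):
n = ((z_{α/2} + z_β) / d)²

z_{α/2} = 3.291 (for α = 0.001, two-sided)
z_β = 0.994 (for power = 0.84)
d = 0.76

n = ((3.291 + 0.994) / 0.76)²
n = (5.638)²
n ≈ 31.79
Round up to the next whole number: n = 32 pairs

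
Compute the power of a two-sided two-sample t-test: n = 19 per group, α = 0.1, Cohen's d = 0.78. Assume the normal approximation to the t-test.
Power ≈ 0.78

Power calculation (two-sample t-test, normal approximation):
z_β = d · √(n/2) - z_{α/2}
z_β = 0.78 · √(19/2) - 1.645
z_β = 0.78 · 3.082 - 1.645
z_β = 0.759

Power = Φ(z_β) = Φ(0.759) ≈ 0.776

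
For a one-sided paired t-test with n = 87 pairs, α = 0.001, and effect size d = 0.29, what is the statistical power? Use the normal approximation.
Power ≈ 0.35

Power calculation (paired t-test, normal approximation):
z_β = d · √n - z_α
z_β = 0.29 · √87 - 3.090
z_β = 0.29 · 9.327 - 3.090
z_β = -0.385

Power = Φ(z_β) = Φ(-0.385) ≈ 0.350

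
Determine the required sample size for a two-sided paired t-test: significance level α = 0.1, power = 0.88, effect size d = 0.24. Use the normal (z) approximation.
n = 139 pairs

Sample size formula (paired t-test, normal approximation):
n = ((z_{α/2} + z_β) / d)²

z_{α/2} = 1.645 (for α = 0.1, two-sided)
z_β = 1.175 (for power = 0.88)
d = 0.24

n = ((1.645 + 1.175) / 0.24)²
n = (11.750)²
n ≈ 138.06
Round up to the next whole number: n = 139 pairs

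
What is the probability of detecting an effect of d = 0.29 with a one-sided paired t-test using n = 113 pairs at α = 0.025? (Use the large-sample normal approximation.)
Power ≈ 0.87

Power calculation (paired t-test, normal approximation):
z_β = d · √n - z_α
z_β = 0.29 · √113 - 1.960
z_β = 0.29 · 10.630 - 1.960
z_β = 1.123

Power = Φ(z_β) = Φ(1.123) ≈ 0.869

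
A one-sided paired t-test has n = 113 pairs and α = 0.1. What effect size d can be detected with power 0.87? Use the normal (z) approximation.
d ≈ 0.23

Minimum detectable effect (paired t-test, normal approximation):
d = (z_α + z_β) / √n
d = (1.282 + 1.126) / √113
d = 2.408 / 10.630
d ≈ 0.23

By Cohen's convention (0.2 small / 0.5 medium / 0.8 large): small effect.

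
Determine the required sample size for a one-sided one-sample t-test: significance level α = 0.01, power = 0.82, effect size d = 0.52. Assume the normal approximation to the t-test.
n = 39

Sample size formula (one-sample t-test, normal approximation):
n = ((z_α + z_β) / d)²

z_α = 2.326 (for α = 0.01, one-sided)
z_β = 0.915 (for power = 0.82)
d = 0.52

n = ((2.326 + 0.915) / 0.52)²
n = (6.233)²
n ≈ 38.85
Round up to the next whole number: n = 39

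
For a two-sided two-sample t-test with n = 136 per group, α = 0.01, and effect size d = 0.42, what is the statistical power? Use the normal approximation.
Power ≈ 0.81

Power calculation (two-sample t-test, normal approximation):
z_β = d · √(n/2) - z_{α/2}
z_β = 0.42 · √(136/2) - 2.576
z_β = 0.42 · 8.246 - 2.576
z_β = 0.888

Power = Φ(z_β) = Φ(0.888) ≈ 0.813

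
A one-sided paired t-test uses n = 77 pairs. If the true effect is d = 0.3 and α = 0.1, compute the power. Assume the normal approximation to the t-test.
Power ≈ 0.91

Power calculation (paired t-test, normal approximation):
z_β = d · √n - z_α
z_β = 0.3 · √77 - 1.282
z_β = 0.3 · 8.775 - 1.282
z_β = 1.351

Power = Φ(z_β) = Φ(1.351) ≈ 0.912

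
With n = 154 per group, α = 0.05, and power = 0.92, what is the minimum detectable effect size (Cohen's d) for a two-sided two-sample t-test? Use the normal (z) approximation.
d ≈ 0.38

Minimum detectable effect (two-sample t-test, normal approximation):
d = (z_{α/2} + z_β) / √(n/2)
d = (1.960 + 1.405) / √(154/2)
d = 3.365 / 8.775
d ≈ 0.38

By Cohen's convention (0.2 small / 0.5 medium / 0.8 large): small effect.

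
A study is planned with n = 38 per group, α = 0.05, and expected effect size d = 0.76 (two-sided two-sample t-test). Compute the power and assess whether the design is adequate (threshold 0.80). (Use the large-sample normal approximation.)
Power ≈ 0.91; the study is adequately powered (power ≥ 0.80)

Power calculation (two-sample t-test, normal approximation):
z_β = d · √(n/2) - z_{α/2}
z_β = 0.76 · √(38/2) - 1.960
z_β = 0.76 · 4.359 - 1.960
z_β = 1.353

Power = Φ(z_β) = Φ(1.353) ≈ 0.912

Effect size d = 0.76 is medium by Cohen's convention (0.2/0.5/0.8).

Threshold: power ≥ 0.80 is conventionally adequate.
Power ≈ 0.91 → the study is adequately powered (power ≥ 0.80).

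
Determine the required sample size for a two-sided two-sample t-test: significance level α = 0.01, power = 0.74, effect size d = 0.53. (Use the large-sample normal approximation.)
n = 74 per group

Sample size formula (two-sample t-test, normal approximation):
n = 2 · ((z_{α/2} + z_β) / d)²

z_{α/2} = 2.576 (for α = 0.01, two-sided)
z_β = 0.643 (for power = 0.74)
d = 0.53

n = 2 · ((2.576 + 0.643) / 0.53)²
n = 2 · (6.074)²
n ≈ 73.79
Round up to the next whole number: n = 74 per group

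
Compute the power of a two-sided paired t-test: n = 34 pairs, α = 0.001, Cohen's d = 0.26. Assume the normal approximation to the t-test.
Power ≈ 0.04

Power calculation (paired t-test, normal approximation):
z_β = d · √n - z_{α/2}
z_β = 0.26 · √34 - 3.291
z_β = 0.26 · 5.831 - 3.291
z_β = -1.774

Power = Φ(z_β) = Φ(-1.774) ≈ 0.038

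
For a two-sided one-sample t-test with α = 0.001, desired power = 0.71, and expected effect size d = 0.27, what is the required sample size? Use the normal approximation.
n = 203

Sample size formula (one-sample t-test, normal approximation):
n = ((z_{α/2} + z_β) / d)²

z_{α/2} = 3.291 (for α = 0.001, two-sided)
z_β = 0.553 (for power = 0.71)
d = 0.27

n = ((3.291 + 0.553) / 0.27)²
n = (14.237)²
n ≈ 202.69
Round up to the next whole number: n = 203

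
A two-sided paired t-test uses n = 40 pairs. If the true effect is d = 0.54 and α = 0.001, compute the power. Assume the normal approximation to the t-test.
Power ≈ 0.55

Power calculation (paired t-test, normal approximation):
z_β = d · √n - z_{α/2}
z_β = 0.54 · √40 - 3.291
z_β = 0.54 · 6.325 - 3.291
z_β = 0.125

Power = Φ(z_β) = Φ(0.125) ≈ 0.550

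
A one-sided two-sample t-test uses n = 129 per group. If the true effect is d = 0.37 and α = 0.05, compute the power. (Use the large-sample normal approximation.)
Power ≈ 0.91

Power calculation (two-sample t-test, normal approximation):
z_β = d · √(n/2) - z_α
z_β = 0.37 · √(129/2) - 1.645
z_β = 0.37 · 8.031 - 1.645
z_β = 1.327

Power = Φ(z_β) = Φ(1.327) ≈ 0.908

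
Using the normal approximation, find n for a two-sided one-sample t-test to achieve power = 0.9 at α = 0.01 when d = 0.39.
n = 98

Sample size formula (one-sample t-test, normal approximation):
n = ((z_{α/2} + z_β) / d)²

z_{α/2} = 2.576 (for α = 0.01, two-sided)
z_β = 1.282 (for power = 0.9)
d = 0.39

n = ((2.576 + 1.282) / 0.39)²
n = (9.892)²
n ≈ 97.85
Round up to the next whole number: n = 98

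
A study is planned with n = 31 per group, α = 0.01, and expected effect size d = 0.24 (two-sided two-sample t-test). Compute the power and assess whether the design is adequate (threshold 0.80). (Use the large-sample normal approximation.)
Power ≈ 0.05; the study is underpowered (power < 0.80)

Power calculation (two-sample t-test, normal approximation):
z_β = d · √(n/2) - z_{α/2}
z_β = 0.24 · √(31/2) - 2.576
z_β = 0.24 · 3.937 - 2.576
z_β = -1.631

Power = Φ(z_β) = Φ(-1.631) ≈ 0.051

Effect size d = 0.24 is small by Cohen's convention (0.2/0.5/0.8).

Threshold: power ≥ 0.80 is conventionally adequate.
Power ≈ 0.05 → the study is underpowered (power < 0.80).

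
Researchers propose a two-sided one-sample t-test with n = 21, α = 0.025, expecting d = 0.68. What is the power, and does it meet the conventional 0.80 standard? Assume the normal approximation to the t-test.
Power ≈ 0.81; the study is adequately powered (power ≥ 0.80)

Power calculation (one-sample t-test, normal approximation):
z_β = d · √n - z_{α/2}
z_β = 0.68 · √21 - 2.241
z_β = 0.68 · 4.583 - 2.241
z_β = 0.875

Power = Φ(z_β) = Φ(0.875) ≈ 0.809

Effect size d = 0.68 is medium by Cohen's convention (0.2/0.5/0.8).

Threshold: power ≥ 0.80 is conventionally adequate.
Power ≈ 0.81 → the study is adequately powered (power ≥ 0.80).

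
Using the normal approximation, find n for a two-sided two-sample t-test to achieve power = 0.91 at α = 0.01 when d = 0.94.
n = 35 per group

Sample size formula (two-sample t-test, normal approximation):
n = 2 · ((z_{α/2} + z_β) / d)²

z_{α/2} = 2.576 (for α = 0.01, two-sided)
z_β = 1.341 (for power = 0.91)
d = 0.94

n = 2 · ((2.576 + 1.341) / 0.94)²
n = 2 · (4.167)²
n ≈ 34.73
Round up to the next whole number: n = 35 per group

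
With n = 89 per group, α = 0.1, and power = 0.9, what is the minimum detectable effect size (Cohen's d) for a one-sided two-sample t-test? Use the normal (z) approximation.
d ≈ 0.38

Minimum detectable effect (two-sample t-test, normal approximation):
d = (z_α + z_β) / √(n/2)
d = (1.282 + 1.282) / √(89/2)
d = 2.563 / 6.671
d ≈ 0.38

By Cohen's convention (0.2 small / 0.5 medium / 0.8 large): small effect.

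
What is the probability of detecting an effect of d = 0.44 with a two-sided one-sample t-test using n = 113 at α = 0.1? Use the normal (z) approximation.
Power ≈ 1.00

Power calculation (one-sample t-test, normal approximation):
z_β = d · √n - z_{α/2}
z_β = 0.44 · √113 - 1.645
z_β = 0.44 · 10.630 - 1.645
z_β = 3.032

Power = Φ(z_β) = Φ(3.032) ≈ 0.999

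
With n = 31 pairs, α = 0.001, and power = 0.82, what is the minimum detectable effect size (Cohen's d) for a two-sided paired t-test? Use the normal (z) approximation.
d ≈ 0.76

Minimum detectable effect (paired t-test, normal approximation):
d = (z_{α/2} + z_β) / √n
d = (3.291 + 0.915) / √31
d = 4.206 / 5.568
d ≈ 0.76

By Cohen's convention (0.2 small / 0.5 medium / 0.8 large): medium effect.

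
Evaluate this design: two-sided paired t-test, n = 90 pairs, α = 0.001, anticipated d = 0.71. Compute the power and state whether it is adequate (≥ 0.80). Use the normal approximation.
Power ≈ 1.00; the study is adequately powered (power ≥ 0.80)

Power calculation (paired t-test, normal approximation):
z_β = d · √n - z_{α/2}
z_β = 0.71 · √90 - 3.291
z_β = 0.71 · 9.487 - 3.291
z_β = 3.445

Power = Φ(z_β) = Φ(3.445) ≈ 1.000

Effect size d = 0.71 is medium by Cohen's convention (0.2/0.5/0.8).

Threshold: power ≥ 0.80 is conventionally adequate.
Power ≈ 1.00 → the study is adequately powered (power ≥ 0.80).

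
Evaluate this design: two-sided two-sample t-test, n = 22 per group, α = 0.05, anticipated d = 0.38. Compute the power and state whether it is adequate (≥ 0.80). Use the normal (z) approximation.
Power ≈ 0.24; the study is underpowered (power < 0.80)

Power calculation (two-sample t-test, normal approximation):
z_β = d · √(n/2) - z_{α/2}
z_β = 0.38 · √(22/2) - 1.960
z_β = 0.38 · 3.317 - 1.960
z_β = -0.700

Power = Φ(z_β) = Φ(-0.700) ≈ 0.242

Effect size d = 0.38 is small by Cohen's convention (0.2/0.5/0.8).

Threshold: power ≥ 0.80 is conventionally adequate.
Power ≈ 0.24 → the study is underpowered (power < 0.80).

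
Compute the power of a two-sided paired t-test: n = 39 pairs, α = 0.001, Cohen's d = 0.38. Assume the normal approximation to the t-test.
Power ≈ 0.18

Power calculation (paired t-test, normal approximation):
z_β = d · √n - z_{α/2}
z_β = 0.38 · √39 - 3.291
z_β = 0.38 · 6.245 - 3.291
z_β = -0.917

Power = Φ(z_β) = Φ(-0.917) ≈ 0.179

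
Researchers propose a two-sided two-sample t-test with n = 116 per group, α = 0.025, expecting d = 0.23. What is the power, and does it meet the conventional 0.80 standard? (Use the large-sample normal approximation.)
Power ≈ 0.31; the study is underpowered (power < 0.80)

Power calculation (two-sample t-test, normal approximation):
z_β = d · √(n/2) - z_{α/2}
z_β = 0.23 · √(116/2) - 2.241
z_β = 0.23 · 7.616 - 2.241
z_β = -0.490

Power = Φ(z_β) = Φ(-0.490) ≈ 0.312

Effect size d = 0.23 is small by Cohen's convention (0.2/0.5/0.8).

Threshold: power ≥ 0.80 is conventionally adequate.
Power ≈ 0.31 → the study is underpowered (power < 0.80).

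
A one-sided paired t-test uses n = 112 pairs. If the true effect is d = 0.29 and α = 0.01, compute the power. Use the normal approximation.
Power ≈ 0.77

Power calculation (paired t-test, normal approximation):
z_β = d · √n - z_α
z_β = 0.29 · √112 - 2.326
z_β = 0.29 · 10.583 - 2.326
z_β = 0.743

Power = Φ(z_β) = Φ(0.743) ≈ 0.771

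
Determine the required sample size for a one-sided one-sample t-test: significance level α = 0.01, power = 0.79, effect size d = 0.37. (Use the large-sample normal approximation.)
n = 72

Sample size formula (one-sample t-test, normal approximation):
n = ((z_α + z_β) / d)²

z_α = 2.326 (for α = 0.01, one-sided)
z_β = 0.806 (for power = 0.79)
d = 0.37

n = ((2.326 + 0.806) / 0.37)²
n = (8.465)²
n ≈ 71.66
Round up to the next whole number: n = 72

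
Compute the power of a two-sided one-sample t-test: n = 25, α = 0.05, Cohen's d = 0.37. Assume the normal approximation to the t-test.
Power ≈ 0.46

Power calculation (one-sample t-test, normal approximation):
z_β = d · √n - z_{α/2}
z_β = 0.37 · √25 - 1.960
z_β = 0.37 · 5.000 - 1.960
z_β = -0.110

Power = Φ(z_β) = Φ(-0.110) ≈ 0.456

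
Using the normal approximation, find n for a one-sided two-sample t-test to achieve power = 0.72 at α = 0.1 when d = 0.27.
n = 96 per group

Sample size formula (two-sample t-test, normal approximation):
n = 2 · ((z_α + z_β) / d)²

z_α = 1.282 (for α = 0.1, one-sided)
z_β = 0.583 (for power = 0.72)
d = 0.27

n = 2 · ((1.282 + 0.583) / 0.27)²
n = 2 · (6.907)²
n ≈ 95.41
Round up to the next whole number: n = 96 per group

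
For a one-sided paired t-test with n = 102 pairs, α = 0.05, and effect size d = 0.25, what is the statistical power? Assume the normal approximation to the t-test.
Power ≈ 0.81

Power calculation (paired t-test, normal approximation):
z_β = d · √n - z_α
z_β = 0.25 · √102 - 1.645
z_β = 0.25 · 10.100 - 1.645
z_β = 0.880

Power = Φ(z_β) = Φ(0.880) ≈ 0.811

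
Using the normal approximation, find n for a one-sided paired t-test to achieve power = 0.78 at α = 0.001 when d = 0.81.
n = 23 pairs

Sample size formula (paired t-test, normal approximation):
n = ((z_α + z_β) / d)²

z_α = 3.090 (for α = 0.001, one-sided)
z_β = 0.772 (for power = 0.78)
d = 0.81

n = ((3.090 + 0.772) / 0.81)²
n = (4.768)²
n ≈ 22.73
Round up to the next whole number: n = 23 pairs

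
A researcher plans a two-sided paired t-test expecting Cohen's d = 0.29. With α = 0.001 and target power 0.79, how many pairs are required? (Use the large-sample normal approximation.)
n = 200 pairs

Sample size formula (paired t-test, normal approximation):
n = ((z_{α/2} + z_β) / d)²

z_{α/2} = 3.291 (for α = 0.001, two-sided)
z_β = 0.806 (for power = 0.79)
d = 0.29

n = ((3.291 + 0.806) / 0.29)²
n = (14.128)²
n ≈ 199.60
Round up to the next whole number: n = 200 pairs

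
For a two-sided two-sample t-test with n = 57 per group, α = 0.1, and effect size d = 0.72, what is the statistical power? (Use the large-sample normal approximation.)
Power ≈ 0.99

Power calculation (two-sample t-test, normal approximation):
z_β = d · √(n/2) - z_{α/2}
z_β = 0.72 · √(57/2) - 1.645
z_β = 0.72 · 5.339 - 1.645
z_β = 2.199

Power = Φ(z_β) = Φ(2.199) ≈ 0.986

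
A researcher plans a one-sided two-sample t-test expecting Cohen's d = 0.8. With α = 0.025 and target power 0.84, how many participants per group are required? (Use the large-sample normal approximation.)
n = 28 per group

Sample size formula (two-sample t-test, normal approximation):
n = 2 · ((z_α + z_β) / d)²

z_α = 1.960 (for α = 0.025, one-sided)
z_β = 0.994 (for power = 0.84)
d = 0.8

n = 2 · ((1.960 + 0.994) / 0.8)²
n = 2 · (3.693)²
n ≈ 27.28
Round up to the next whole number: n = 28 per group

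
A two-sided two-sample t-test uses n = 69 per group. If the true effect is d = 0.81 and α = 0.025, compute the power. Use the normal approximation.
Power ≈ 0.99

Power calculation (two-sample t-test, normal approximation):
z_β = d · √(n/2) - z_{α/2}
z_β = 0.81 · √(69/2) - 2.241
z_β = 0.81 · 5.874 - 2.241
z_β = 2.516

Power = Φ(z_β) = Φ(2.516) ≈ 0.994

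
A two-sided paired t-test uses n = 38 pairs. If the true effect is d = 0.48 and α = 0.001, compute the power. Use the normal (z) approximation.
Power ≈ 0.37

Power calculation (paired t-test, normal approximation):
z_β = d · √n - z_{α/2}
z_β = 0.48 · √38 - 3.291
z_β = 0.48 · 6.164 - 3.291
z_β = -0.332

Power = Φ(z_β) = Φ(-0.332) ≈ 0.370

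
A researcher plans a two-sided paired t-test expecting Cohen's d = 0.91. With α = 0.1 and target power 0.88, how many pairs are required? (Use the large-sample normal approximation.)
n = 10 pairs

Sample size formula (paired t-test, normal approximation):
n = ((z_{α/2} + z_β) / d)²

z_{α/2} = 1.645 (for α = 0.1, two-sided)
z_β = 1.175 (for power = 0.88)
d = 0.91

n = ((1.645 + 1.175) / 0.91)²
n = (3.099)²
n ≈ 9.60
Round up to the next whole number: n = 10 pairs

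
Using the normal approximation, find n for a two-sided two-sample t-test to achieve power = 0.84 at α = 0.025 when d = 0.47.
n = 95 per group

Sample size formula (two-sample t-test, normal approximation):
n = 2 · ((z_{α/2} + z_β) / d)²

z_{α/2} = 2.241 (for α = 0.025, two-sided)
z_β = 0.994 (for power = 0.84)
d = 0.47

n = 2 · ((2.241 + 0.994) / 0.47)²
n = 2 · (6.883)²
n ≈ 94.75
Round up to the next whole number: n = 95 per group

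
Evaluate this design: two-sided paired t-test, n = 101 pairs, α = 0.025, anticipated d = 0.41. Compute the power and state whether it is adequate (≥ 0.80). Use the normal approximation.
Power ≈ 0.97; the study is adequately powered (power ≥ 0.80)

Power calculation (paired t-test, normal approximation):
z_β = d · √n - z_{α/2}
z_β = 0.41 · √101 - 2.241
z_β = 0.41 · 10.050 - 2.241
z_β = 1.879

Power = Φ(z_β) = Φ(1.879) ≈ 0.970

Effect size d = 0.41 is small by Cohen's convention (0.2/0.5/0.8).

Threshold: power ≥ 0.80 is conventionally adequate.
Power ≈ 0.97 → the study is adequately powered (power ≥ 0.80).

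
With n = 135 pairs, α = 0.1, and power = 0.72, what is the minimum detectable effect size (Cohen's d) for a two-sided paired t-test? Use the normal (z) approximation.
d ≈ 0.19

Minimum detectable effect (paired t-test, normal approximation):
d = (z_{α/2} + z_β) / √n
d = (1.645 + 0.583) / √135
d = 2.228 / 11.619
d ≈ 0.19

By Cohen's convention (0.2 small / 0.5 medium / 0.8 large): very small effect.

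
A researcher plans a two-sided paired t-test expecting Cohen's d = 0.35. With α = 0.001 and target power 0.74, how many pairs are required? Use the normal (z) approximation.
n = 127 pairs

Sample size formula (paired t-test, normal approximation):
n = ((z_{α/2} + z_β) / d)²

z_{α/2} = 3.291 (for α = 0.001, two-sided)
z_β = 0.643 (for power = 0.74)
d = 0.35

n = ((3.291 + 0.643) / 0.35)²
n = (11.240)²
n ≈ 126.34
Round up to the next whole number: n = 127 pairs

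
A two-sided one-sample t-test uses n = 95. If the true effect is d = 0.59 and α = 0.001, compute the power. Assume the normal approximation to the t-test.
Power ≈ 0.99

Power calculation (one-sample t-test, normal approximation):
z_β = d · √n - z_{α/2}
z_β = 0.59 · √95 - 3.291
z_β = 0.59 · 9.747 - 3.291
z_β = 2.460

Power = Φ(z_β) = Φ(2.460) ≈ 0.993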